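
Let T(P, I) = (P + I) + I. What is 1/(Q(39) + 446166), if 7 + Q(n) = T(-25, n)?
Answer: 1/446212 ≈ 2.2411e-6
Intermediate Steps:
T(P, I) = P + 2*I (T(P, I) = (I + P) + I = P + 2*I)
Q(n) = -32 + 2*n (Q(n) = -7 + (-25 + 2*n) = -32 + 2*n)
1/(Q(39) + 446166) = 1/((-32 + 2*39) + 446166) = 1/((-32 + 78) + 446166) = 1/(46 + 446166) = 1/446212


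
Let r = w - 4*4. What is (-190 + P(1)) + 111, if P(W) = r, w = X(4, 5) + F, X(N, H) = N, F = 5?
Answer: -86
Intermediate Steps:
w = 9 (w = 4 + 5 = 9)
r = -7 (r = 9 - 4*4 = 9 - 16 = -7)
P(W) = -7
(-190 + P(1)) + 111 = (-190 - 7) + 111 = -197 + 111 = -86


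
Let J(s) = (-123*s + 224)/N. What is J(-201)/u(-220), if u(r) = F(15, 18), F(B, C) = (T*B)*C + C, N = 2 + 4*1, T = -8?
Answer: -24947/12852 ≈ -1.9411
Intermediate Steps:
N = 6 (N = 2 + 4 = 6)
F(B, C) = C - 8*B*C (F(B, C) = (-8*B)*C + C = -8*B*C + C = C - 8*B*C)
u(r) = -2142 (u(r) = 18*(1 - 8*15) = 18*(1 - 120) = 18*(-119) = -2142)
J(s) = 112/3 - 41*s/2 (J(s) = (-123*s + 224)/6 = (224 - 123*s)*(⅙) = 112/3 - 41*s/2)
J(-201)/u(-220) = (112/3 - 41/2*(-201))/(-2142) = (112/3 + 8241/2)*(-1/2142) = (24947/6)*(-1/2142) = -24947/12852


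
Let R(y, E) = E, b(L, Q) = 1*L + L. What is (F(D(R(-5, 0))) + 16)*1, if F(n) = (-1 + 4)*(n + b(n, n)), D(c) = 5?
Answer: 61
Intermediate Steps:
b(L, Q) = 2*L (b(L, Q) = L + L = 2*L)
F(n) = 9*n (F(n) = (-1 + 4)*(n + 2*n) = 3*(3*n) = 9*n)
(F(D(R(-5, 0))) + 16)*1 = (9*5 + 16)*1 = (45 + 16)*1 = 61*1 = 61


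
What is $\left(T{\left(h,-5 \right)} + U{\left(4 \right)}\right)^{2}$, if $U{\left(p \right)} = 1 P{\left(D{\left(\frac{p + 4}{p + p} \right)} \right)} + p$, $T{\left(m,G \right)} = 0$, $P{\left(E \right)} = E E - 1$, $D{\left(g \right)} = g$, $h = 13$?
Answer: $16$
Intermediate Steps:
$P{\left(E \right)} = -1 + E^{2}$ ($P{\left(E \right)} = E^{2} - 1 = -1 + E^{2}$)
$U{\left(p \right)} = -1 + p + \frac{\left(4 + p\right)^{2}}{4 p^{2}}$ ($U{\left(p \right)} = 1 \left(-1 + \left(\frac{p + 4}{p + p}\right)^{2}\right) + p = 1 \left(-1 + \left(\frac{4 + p}{2 p}\right)^{2}\right) + p = 1 \left(-1 + \frac{\left(4 + p\right)^{2}}{4 p^{2}}\right) + p = \left(-1 + \frac{\left(4 + p\right)^{2}}{4 p^{2}}\right) + p = -1 + p + \frac{\left(4 + p\right)^{2}}{4 p^{2}}$)
$\left(T{\left(h,-5 \right)} + U{\left(4 \right)}\right)^{2} = \left(0 + \left(-1 + 4 + \frac{\left(4 + 4\right)^{2}}{4 \cdot 16}\right)\right)^{2} = \left(0 + \left(-1 + 4 + \frac{1}{4} \cdot \frac{1}{16} \cdot 8^{2}\right)\right)^{2} = \left(0 + \left(-1 + 4 + \frac{1}{4} \cdot \frac{1}{16} \cdot 64\right)\right)^{2} = \left(0 + \left(-1 + 4 + 1\right)\right)^{2} = \left(0 + 4\right)^{2} = 4^{2} = 16$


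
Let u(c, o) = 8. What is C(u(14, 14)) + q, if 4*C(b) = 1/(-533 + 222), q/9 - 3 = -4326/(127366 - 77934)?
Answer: 50369959/1921669 ≈ 26.212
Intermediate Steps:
q = 647865/24716 (q = 27 + 9*(-4326/(127366 - 77934)) = 27 + 9*(-4326/49432) = 27 + 9*(-4326*1/49432) = 27 + 9*(-2163/24716) = 27 - 19467/24716 = 647865/24716 ≈ 26.212)
C(b) = -1/1244 (C(b) = 1/(4*(-533 + 222)) = (¼)/(-311) = (¼)*(-1/311) = -1/1244)
C(u(14, 14)) + q = -1/1244 + 647865/24716 = 50369959/1921669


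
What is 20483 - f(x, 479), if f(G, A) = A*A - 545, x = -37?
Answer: -208413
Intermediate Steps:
f(G, A) = -545 + A² (f(G, A) = A² - 545 = -545 + A²)
20483 - f(x, 479) = 20483 - (-545 + 479²) = 20483 - (-545 + 229441) = 20483 - 1*228896 = 20483 - 228896 = -208413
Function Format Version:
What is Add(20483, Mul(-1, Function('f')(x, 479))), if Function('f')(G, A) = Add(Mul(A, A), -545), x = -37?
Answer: -208413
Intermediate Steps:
Function('f')(G, A) = Add(-545, Pow(A, 2)) (Function('f')(G, A) = Add(Pow(A, 2), -545) = Add(-545, Pow(A, 2)))
Add(20483, Mul(-1, Function('f')(x, 479))) = Add(20483, Mul(-1, Add(-545, Pow(479, 2)))) = Add(20483, Mul(-1, Add(-545, 229441))) = Add(20483, Mul(-1, 228896)) = Add(20483, -228896) = -208413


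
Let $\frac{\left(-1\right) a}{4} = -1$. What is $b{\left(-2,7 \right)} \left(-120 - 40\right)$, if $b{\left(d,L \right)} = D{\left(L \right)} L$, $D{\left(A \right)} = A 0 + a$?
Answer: $-4480$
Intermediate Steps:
$a = 4$ ($a = \left(-4\right) \left(-1\right) = 4$)
$D{\left(A \right)} = 4$ ($D{\left(A \right)} = A 0 + 4 = 0 + 4 = 4$)
$b{\left(d,L \right)} = 4 L$
$b{\left(-2,7 \right)} \left(-120 - 40\right) = 4 \cdot 7 \left(-120 - 40\right) = 28 \left(-160\right) = -4480$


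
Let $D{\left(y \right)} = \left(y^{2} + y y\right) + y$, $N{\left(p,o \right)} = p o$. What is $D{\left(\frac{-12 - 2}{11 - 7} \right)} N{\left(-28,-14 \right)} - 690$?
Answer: $7542$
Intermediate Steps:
$N{\left(p,o \right)} = o p$
$D{\left(y \right)} = y + 2 y^{2}$ ($D{\left(y \right)} = \left(y^{2} + y^{2}\right) + y = 2 y^{2} + y = y + 2 y^{2}$)
$D{\left(\frac{-12 - 2}{11 - 7} \right)} N{\left(-28,-14 \right)} - 690 = \frac{-12 - 2}{11 - 7} \left(1 + 2 \frac{-12 - 2}{11 - 7}\right) \left(\left(-14\right) \left(-28\right)\right) - 690 = - \frac{14}{4} \left(1 + 2 \left(- \frac{14}{4}\right)\right) 392 - 690 = \left(-14\right) \frac{1}{4} \left(1 + 2 \left(\left(-14\right) \frac{1}{4}\right)\right) 392 - 690 = - \frac{7 \left(1 + 2 \left(- \frac{7}{2}\right)\right)}{2} \cdot 392 - 690 = - \frac{7 \left(1 - 7\right)}{2} \cdot 392 - 690 = \left(- \frac{7}{2}\right) \left(-6\right) 392 - 690 = 21 \cdot 392 - 690 = 8232 - 690 = 7542$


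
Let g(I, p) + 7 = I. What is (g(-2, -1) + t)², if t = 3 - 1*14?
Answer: 400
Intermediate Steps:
g(I, p) = -7 + I
t = -11 (t = 3 - 14 = -11)
(g(-2, -1) + t)² = ((-7 - 2) - 11)² = (-9 - 11)² = (-20)² = 400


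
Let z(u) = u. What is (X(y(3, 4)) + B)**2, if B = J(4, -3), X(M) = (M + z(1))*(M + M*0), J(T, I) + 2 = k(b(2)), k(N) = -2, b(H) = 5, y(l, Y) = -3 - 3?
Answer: 676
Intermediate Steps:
y(l, Y) = -6
J(T, I) = -4 (J(T, I) = -2 - 2 = -4)
X(M) = M*(1 + M) (X(M) = (M + 1)*(M + M*0) = (1 + M)*(M + 0) = (1 + M)*M = M*(1 + M))
B = -4
(X(y(3, 4)) + B)**2 = (-6*(1 - 6) - 4)**2 = (-6*(-5) - 4)**2 = (30 - 4)**2 = 26**2 = 676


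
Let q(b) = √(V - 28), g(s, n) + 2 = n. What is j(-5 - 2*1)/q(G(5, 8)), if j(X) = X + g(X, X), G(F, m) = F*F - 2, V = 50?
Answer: -8*√22/11 ≈ -3.4112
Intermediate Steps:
g(s, n) = -2 + n
G(F, m) = -2 + F² (G(F, m) = F² - 2 = -2 + F²)
j(X) = -2 + 2*X (j(X) = X + (-2 + X) = -2 + 2*X)
q(b) = √22 (q(b) = √(50 - 28) = √22)
j(-5 - 2*1)/q(G(5, 8)) = (-2 + 2*(-5 - 2*1))/(√22) = (-2 + 2*(-5 - 2))*(√22/22) = (-2 + 2*(-7))*(√22/22) = (-2 - 14)*(√22/22) = -8*√22/11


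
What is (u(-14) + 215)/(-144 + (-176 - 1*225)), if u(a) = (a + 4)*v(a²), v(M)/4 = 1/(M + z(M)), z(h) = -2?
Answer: -4167/10573 ≈ -0.39412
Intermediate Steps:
v(M) = 4/(-2 + M) (v(M) = 4/(M - 2) = 4/(-2 + M))
u(a) = 4*(4 + a)/(-2 + a²) (u(a) = (a + 4)*(4/(-2 + a²)) = (4 + a)*(4/(-2 + a²)) = 4*(4 + a)/(-2 + a²))
(u(-14) + 215)/(-144 + (-176 - 1*225)) = (4*(4 - 14)/(-2 + (-14)²) + 215)/(-144 + (-176 - 1*225)) = (4*(-10)/(-2 + 196) + 215)/(-144 + (-176 - 225)) = (4*(-10)/194 + 215)/(-144 - 401) = (4*(1/194)*(-10) + 215)/(-545) = (-20/97 + 215)*(-1/545) = (20835/97)*(-1/545) = -4167/10573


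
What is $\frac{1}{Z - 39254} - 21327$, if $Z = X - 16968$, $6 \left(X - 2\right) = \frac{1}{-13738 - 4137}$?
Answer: $- \frac{128593172693577}{6029595001} \approx -21327.0$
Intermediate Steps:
$X = \frac{214499}{107250}$ ($X = 2 + \frac{1}{6 \left(-13738 - 4137\right)} = 2 + \frac{1}{6 \left(-17875\right)} = 2 + \frac{1}{6} \left(- \frac{1}{17875}\right) = 2 - \frac{1}{107250} = \frac{214499}{107250} \approx 2.0$)
$Z = - \frac{1819603501}{107250}$ ($Z = \frac{214499}{107250} - 16968 = - \frac{1819603501}{107250} \approx -16966.0$)
$\frac{1}{Z - 39254} - 21327 = \frac{1}{- \frac{1819603501}{107250} - 39254} - 21327 = \frac{1}{- \frac{6029595001}{107250}} - 21327 = - \frac{107250}{6029595001} - 21327 = - \frac{128593172693577}{6029595001}$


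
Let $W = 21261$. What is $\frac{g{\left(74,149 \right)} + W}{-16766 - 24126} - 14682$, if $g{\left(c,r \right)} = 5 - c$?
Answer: $- \frac{150099384}{10223} \approx -14683.0$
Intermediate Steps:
$\frac{g{\left(74,149 \right)} + W}{-16766 - 24126} - 14682 = \frac{\left(5 - 74\right) + 21261}{-16766 - 24126} - 14682 = \frac{\left(5 - 74\right) + 21261}{-40892} - 14682 = \left(-69 + 21261\right) \left(- \frac{1}{40892}\right) - 14682 = 21192 \left(- \frac{1}{40892}\right) - 14682 = - \frac{5298}{10223} - 14682 = - \frac{150099384}{10223}$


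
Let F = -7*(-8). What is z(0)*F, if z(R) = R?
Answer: 0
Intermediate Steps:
F = 56
z(0)*F = 0*56 = 0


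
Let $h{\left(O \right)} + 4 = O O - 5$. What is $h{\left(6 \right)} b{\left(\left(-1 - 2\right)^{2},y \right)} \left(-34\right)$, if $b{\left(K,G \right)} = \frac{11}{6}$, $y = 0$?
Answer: $-1683$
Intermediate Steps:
$h{\left(O \right)} = -9 + O^{2}$ ($h{\left(O \right)} = -4 + \left(O O - 5\right) = -4 + \left(O^{2} - 5\right) = -4 + \left(-5 + O^{2}\right) = -9 + O^{2}$)
$b{\left(K,G \right)} = \frac{11}{6}$ ($b{\left(K,G \right)} = 11 \cdot \frac{1}{6} = \frac{11}{6}$)
$h{\left(6 \right)} b{\left(\left(-1 - 2\right)^{2},y \right)} \left(-34\right) = \left(-9 + 6^{2}\right) \frac{11}{6} \left(-34\right) = \left(-9 + 36\right) \frac{11}{6} \left(-34\right) = 27 \cdot \frac{11}{6} \left(-34\right) = \frac{99}{2} \left(-34\right) = -1683$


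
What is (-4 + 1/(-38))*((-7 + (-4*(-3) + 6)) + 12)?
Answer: -3519/38 ≈ -92.605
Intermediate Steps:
(-4 + 1/(-38))*((-7 + (-4*(-3) + 6)) + 12) = (-4 - 1/38)*((-7 + (12 + 6)) + 12) = -153*((-7 + 18) + 12)/38 = -153*(11 + 12)/38 = -153/38*23 = -3519/38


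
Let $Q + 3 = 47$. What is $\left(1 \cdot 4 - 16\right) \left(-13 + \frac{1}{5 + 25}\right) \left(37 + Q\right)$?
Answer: $\frac{63018}{5} \approx 12604.0$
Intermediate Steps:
$Q = 44$ ($Q = -3 + 47 = 44$)
$\left(1 \cdot 4 - 16\right) \left(-13 + \frac{1}{5 + 25}\right) \left(37 + Q\right) = \left(1 \cdot 4 - 16\right) \left(-13 + \frac{1}{5 + 25}\right) \left(37 + 44\right) = \left(4 - 16\right) \left(-13 + \frac{1}{30}\right) 81 = - 12 \left(-13 + \frac{1}{30}\right) 81 = \left(-12\right) \left(- \frac{389}{30}\right) 81 = \frac{778}{5} \cdot 81 = \frac{63018}{5}$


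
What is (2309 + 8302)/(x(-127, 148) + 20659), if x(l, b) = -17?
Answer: 10611/20642 ≈ 0.51405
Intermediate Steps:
(2309 + 8302)/(x(-127, 148) + 20659) = (2309 + 8302)/(-17 + 20659) = 10611/20642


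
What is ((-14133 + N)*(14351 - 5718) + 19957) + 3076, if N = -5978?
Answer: -173595230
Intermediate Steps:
((-14133 + N)*(14351 - 5718) + 19957) + 3076 = ((-14133 - 5978)*(14351 - 5718) + 19957) + 3076 = (-20111*8633 + 19957) + 3076 = (-173618263 + 19957) + 3076 = -173598306 + 3076 = -173595230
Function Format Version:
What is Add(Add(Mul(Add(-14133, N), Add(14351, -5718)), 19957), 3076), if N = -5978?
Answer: -173595230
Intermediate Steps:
Add(Add(Mul(Add(-14133, N), Add(14351, -5718)), 19957), 3076) = Add(Add(Mul(Add(-14133, -5978), Add(14351, -5718)), 19957), 3076) = Add(Add(Mul(-20111, 8633), 19957), 3076) = Add(Add(-173618263, 19957), 3076) = Add(-173598306, 3076) = -173595230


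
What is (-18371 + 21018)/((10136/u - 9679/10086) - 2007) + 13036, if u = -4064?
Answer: 67134730792712/5150468855 ≈ 13035.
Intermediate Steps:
(-18371 + 21018)/((10136/u - 9679/10086) - 2007) + 13036 = (-18371 + 21018)/((10136/(-4064) - 9679/10086) - 2007) + 13036 = 2647/((10136*(-1/4064) - 9679*1/10086) - 2007) + 13036 = 2647/((-1267/508 - 9679/10086) - 2007) + 13036 = 2647/(-8847947/2561844 - 2007) + 13036 = 2647/(-5150468855/2561844) + 13036 = 2647*(-2561844/5150468855) + 13036 = -6781201068/5150468855 + 13036 = 67134730792712/5150468855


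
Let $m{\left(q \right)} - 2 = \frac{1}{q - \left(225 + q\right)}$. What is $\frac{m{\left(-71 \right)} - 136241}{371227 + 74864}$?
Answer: $- \frac{30653776}{100370475} \approx -0.30541$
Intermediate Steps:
$m{\left(q \right)} = \frac{449}{225}$ ($m{\left(q \right)} = 2 + \frac{1}{q - \left(225 + q\right)} = 2 + \frac{1}{-225} = 2 - \frac{1}{225} = \frac{449}{225}$)
$\frac{m{\left(-71 \right)} - 136241}{371227 + 74864} = \frac{\frac{449}{225} - 136241}{371227 + 74864} = - \frac{30653776}{225 \cdot 446091} = \left(- \frac{30653776}{225}\right) \frac{1}{446091} = - \frac{30653776}{100370475}$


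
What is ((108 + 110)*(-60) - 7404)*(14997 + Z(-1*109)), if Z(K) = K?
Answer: -304965792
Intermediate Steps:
((108 + 110)*(-60) - 7404)*(14997 + Z(-1*109)) = ((108 + 110)*(-60) - 7404)*(14997 - 1*109) = (218*(-60) - 7404)*(14997 - 109) = (-13080 - 7404)*14888 = -20484*14888 = -304965792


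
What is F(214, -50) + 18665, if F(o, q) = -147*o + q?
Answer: -12843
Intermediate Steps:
F(o, q) = q - 147*o
F(214, -50) + 18665 = (-50 - 147*214) + 18665 = (-50 - 31458) + 18665 = -31508 + 18665 = -12843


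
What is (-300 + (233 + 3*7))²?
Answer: 2116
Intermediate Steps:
(-300 + (233 + 3*7))² = (-300 + (233 + 21))² = (-300 + 254)² = (-46)² = 2116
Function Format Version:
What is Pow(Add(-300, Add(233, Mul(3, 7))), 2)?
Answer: 2116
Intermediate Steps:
Pow(Add(-300, Add(233, Mul(3, 7))), 2) = Pow(Add(-300, Add(233, 21)), 2) = Pow(Add(-300, 254), 2) = Pow(-46, 2) = 2116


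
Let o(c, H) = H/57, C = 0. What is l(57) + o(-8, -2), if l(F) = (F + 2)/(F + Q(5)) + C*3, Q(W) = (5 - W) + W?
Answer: 3239/3534 ≈ 0.91652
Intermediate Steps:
Q(W) = 5
o(c, H) = H/57 (o(c, H) = H*(1/57) = H/57)
l(F) = (2 + F)/(5 + F) (l(F) = (F + 2)/(F + 5) + 0*3 = (2 + F)/(5 + F) + 0 = (2 + F)/(5 + F))
l(57) + o(-8, -2) = (2 + 57)/(5 + 57) + (1/57)*(-2) = 59/62 - 2/57 = 3239/3534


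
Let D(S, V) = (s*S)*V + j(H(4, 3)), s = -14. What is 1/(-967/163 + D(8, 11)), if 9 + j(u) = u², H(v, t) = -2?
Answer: -163/202598 ≈ -0.00080455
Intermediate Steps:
j(u) = -9 + u²
D(S, V) = -5 - 14*S*V (D(S, V) = (-14*S)*V + (-9 + (-2)²) = -14*S*V + (-9 + 4) = -14*S*V - 5 = -5 - 14*S*V)
1/(-967/163 + D(8, 11)) = 1/(-967/163 + (-5 - 14*8*11)) = 1/(-967*1/163 + (-5 - 1232)) = 1/(-967/163 - 1237) = 1/(-202598/163) = -163/202598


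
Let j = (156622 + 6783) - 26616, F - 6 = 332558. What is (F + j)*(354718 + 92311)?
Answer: 209814402237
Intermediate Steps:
F = 332564 (F = 6 + 332558 = 332564)
j = 136789 (j = 163405 - 26616 = 136789)
(F + j)*(354718 + 92311) = (332564 + 136789)*(354718 + 92311) = 469353*447029 = 209814402237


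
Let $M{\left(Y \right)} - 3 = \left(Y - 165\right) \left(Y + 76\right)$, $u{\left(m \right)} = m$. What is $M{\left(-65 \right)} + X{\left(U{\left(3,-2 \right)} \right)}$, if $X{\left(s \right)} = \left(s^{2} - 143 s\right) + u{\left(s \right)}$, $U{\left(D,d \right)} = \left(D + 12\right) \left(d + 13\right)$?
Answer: $1268$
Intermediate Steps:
$M{\left(Y \right)} = 3 + \left(-165 + Y\right) \left(76 + Y\right)$ ($M{\left(Y \right)} = 3 + \left(Y - 165\right) \left(Y + 76\right) = 3 + \left(-165 + Y\right) \left(76 + Y\right)$)
$U{\left(D,d \right)} = \left(12 + D\right) \left(13 + d\right)$
$X{\left(s \right)} = s^{2} - 142 s$ ($X{\left(s \right)} = \left(s^{2} - 143 s\right) + s = s^{2} - 142 s$)
$M{\left(-65 \right)} + X{\left(U{\left(3,-2 \right)} \right)} = \left(-12537 + \left(-65\right)^{2} - -5785\right) + \left(156 + 12 \left(-2\right) + 13 \cdot 3 + 3 \left(-2\right)\right) \left(-142 + \left(156 + 12 \left(-2\right) + 13 \cdot 3 + 3 \left(-2\right)\right)\right) = \left(-12537 + 4225 + 5785\right) + \left(156 - 24 + 39 - 6\right) \left(-142 + \left(156 - 24 + 39 - 6\right)\right) = -2527 + 165 \left(-142 + 165\right) = -2527 + 165 \cdot 23 = -2527 + 3795 = 1268$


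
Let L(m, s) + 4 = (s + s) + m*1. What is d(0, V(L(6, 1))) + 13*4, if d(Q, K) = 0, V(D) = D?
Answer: 52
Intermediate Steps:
L(m, s) = -4 + m + 2*s (L(m, s) = -4 + ((s + s) + m*1) = -4 + (2*s + m) = -4 + (m + 2*s) = -4 + m + 2*s)
d(0, V(L(6, 1))) + 13*4 = 0 + 13*4 = 0 + 52 = 52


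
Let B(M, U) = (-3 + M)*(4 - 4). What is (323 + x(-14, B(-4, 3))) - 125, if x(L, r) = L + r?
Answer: 184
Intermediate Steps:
B(M, U) = 0 (B(M, U) = (-3 + M)*0 = 0)
(323 + x(-14, B(-4, 3))) - 125 = (323 + (-14 + 0)) - 125 = (323 - 14) - 125 = 309 - 125 = 184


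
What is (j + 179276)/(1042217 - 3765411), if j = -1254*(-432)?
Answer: -360502/1361597 ≈ -0.26476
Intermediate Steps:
j = 541728
(j + 179276)/(1042217 - 3765411) = (541728 + 179276)/(1042217 - 3765411) = 721004/(-2723194) = 721004*(-1/2723194) = -360502/1361597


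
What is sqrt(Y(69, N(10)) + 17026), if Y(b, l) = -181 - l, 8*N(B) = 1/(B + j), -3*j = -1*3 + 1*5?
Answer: 3*sqrt(5869542)/56 ≈ 129.79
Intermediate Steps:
j = -2/3 (j = -(-1*3 + 1*5)/3 = -(-3 + 5)/3 = -1/3*2 = -2/3 ≈ -0.66667)
N(B) = 1/(8*(-2/3 + B)) (N(B) = 1/(8*(B - 2/3)) = 1/(8*(-2/3 + B)))
sqrt(Y(69, N(10)) + 17026) = sqrt((-181 - 3/(8*(-2 + 3*10))) + 17026) = sqrt((-181 - 3/(8*(-2 + 30))) + 17026) = sqrt((-181 - 3/(8*28)) + 17026) = sqrt((-181 - 1*3/224) + 17026) = sqrt((-181 - 3/224) + 17026) = sqrt(-40547/224 + 17026) = sqrt(3773277/224) = 3*sqrt(5869542)/56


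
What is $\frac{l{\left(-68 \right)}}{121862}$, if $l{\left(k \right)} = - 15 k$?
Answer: $\frac{510}{60931} \approx 0.0083701$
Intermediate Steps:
$\frac{l{\left(-68 \right)}}{121862} = \frac{\left(-15\right) \left(-68\right)}{121862} = 1020 \cdot \frac{1}{121862} = \frac{510}{60931}$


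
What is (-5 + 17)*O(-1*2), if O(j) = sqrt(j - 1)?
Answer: 12*I*sqrt(3) ≈ 20.785*I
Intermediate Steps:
O(j) = sqrt(-1 + j)
(-5 + 17)*O(-1*2) = (-5 + 17)*sqrt(-1 - 1*2) = 12*sqrt(-1 - 2) = 12*sqrt(-3) = 12*(I*sqrt(3)) = 12*I*sqrt(3)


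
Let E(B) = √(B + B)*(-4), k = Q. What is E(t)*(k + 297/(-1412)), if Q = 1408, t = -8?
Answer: -7951196*I/353 ≈ -22525.0*I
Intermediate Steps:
k = 1408
E(B) = -4*√2*√B (E(B) = √(2*B)*(-4) = (√2*√B)*(-4) = -4*√2*√B)
E(t)*(k + 297/(-1412)) = (-4*√2*√(-8))*(1408 + 297/(-1412)) = (-4*√2*2*I*√2)*(1408 + 297*(-1/1412)) = (-16*I)*(1408 - 297/1412) = -16*I*(1987799/1412) = -7951196*I/353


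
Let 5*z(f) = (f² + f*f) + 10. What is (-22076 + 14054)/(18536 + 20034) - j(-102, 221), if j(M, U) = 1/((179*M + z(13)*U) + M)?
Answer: -8519341/41027460 ≈ -0.20765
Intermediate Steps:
z(f) = 2 + 2*f²/5 (z(f) = ((f² + f*f) + 10)/5 = ((f² + f²) + 10)/5 = (2*f² + 10)/5 = (10 + 2*f²)/5 = 2 + 2*f²/5)
j(M, U) = 1/(180*M + 348*U/5) (j(M, U) = 1/((179*M + (2 + (⅖)*13²)*U) + M) = 1/((179*M + (2 + (⅖)*169)*U) + M) = 1/((179*M + (2 + 338/5)*U) + M) = 1/((179*M + 348*U/5) + M) = 1/(180*M + 348*U/5))
(-22076 + 14054)/(18536 + 20034) - j(-102, 221) = (-22076 + 14054)/(18536 + 20034) - 5/(12*(29*221 + 75*(-102))) = -8022/38570 - 5/(12*(6409 - 7650)) = -8022*1/38570 - 5/(12*(-1241)) = -573/2755 - 5*(-1)/(12*1241) = -573/2755 - 1*(-5/14892) = -573/2755 + 5/14892 = -8519341/41027460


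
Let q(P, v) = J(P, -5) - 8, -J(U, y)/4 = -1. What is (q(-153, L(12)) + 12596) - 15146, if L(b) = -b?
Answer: -2554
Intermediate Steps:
J(U, y) = 4 (J(U, y) = -4*(-1) = 4)
q(P, v) = -4 (q(P, v) = 4 - 8 = -4)
(q(-153, L(12)) + 12596) - 15146 = (-4 + 12596) - 15146 = 12592 - 15146 = -2554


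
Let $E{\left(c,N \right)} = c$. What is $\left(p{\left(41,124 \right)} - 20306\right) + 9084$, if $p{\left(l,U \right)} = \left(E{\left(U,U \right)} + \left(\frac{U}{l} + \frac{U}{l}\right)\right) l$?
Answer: $-5890$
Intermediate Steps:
$p{\left(l,U \right)} = l \left(U + \frac{2 U}{l}\right)$ ($p{\left(l,U \right)} = \left(U + \left(\frac{U}{l} + \frac{U}{l}\right)\right) l = \left(U + \frac{2 U}{l}\right) l = l \left(U + \frac{2 U}{l}\right)$)
$\left(p{\left(41,124 \right)} - 20306\right) + 9084 = \left(124 \left(2 + 41\right) - 20306\right) + 9084 = \left(124 \cdot 43 - 20306\right) + 9084 = \left(5332 - 20306\right) + 9084 = -14974 + 9084 = -5890$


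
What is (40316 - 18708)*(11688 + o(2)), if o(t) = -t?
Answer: 252511088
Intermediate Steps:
(40316 - 18708)*(11688 + o(2)) = (40316 - 18708)*(11688 - 1*2) = 21608*(11688 - 2) = 21608*11686 = 252511088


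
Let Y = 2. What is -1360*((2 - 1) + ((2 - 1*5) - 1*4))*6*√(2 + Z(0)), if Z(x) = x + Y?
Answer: 97920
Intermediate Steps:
Z(x) = 2 + x (Z(x) = x + 2 = 2 + x)
-1360*((2 - 1) + ((2 - 1*5) - 1*4))*6*√(2 + Z(0)) = -1360*((2 - 1) + ((2 - 1*5) - 1*4))*6*√(2 + (2 + 0)) = -1360*(1 + ((2 - 5) - 4))*6*√(2 + 2) = -1360*(1 + (-3 - 4))*6*√4 = -1360*(1 - 7)*6*2 = -1360*(-6*6)*2 = -(-48960)*2 = -1360*(-72) = 97920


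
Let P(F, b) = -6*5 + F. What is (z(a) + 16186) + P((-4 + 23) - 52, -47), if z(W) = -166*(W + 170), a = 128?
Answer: -33345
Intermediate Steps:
P(F, b) = -30 + F
z(W) = -28220 - 166*W (z(W) = -166*(170 + W) = -28220 - 166*W)
(z(a) + 16186) + P((-4 + 23) - 52, -47) = ((-28220 - 166*128) + 16186) + (-30 + ((-4 + 23) - 52)) = ((-28220 - 21248) + 16186) + (-30 + (19 - 52)) = (-49468 + 16186) + (-30 - 33) = -33282 - 63 = -33345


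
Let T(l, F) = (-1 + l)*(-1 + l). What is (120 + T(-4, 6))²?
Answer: 21025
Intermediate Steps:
T(l, F) = (-1 + l)²
(120 + T(-4, 6))² = (120 + (-1 - 4)²)² = (120 + (-5)²)² = (120 + 25)² = 145² = 21025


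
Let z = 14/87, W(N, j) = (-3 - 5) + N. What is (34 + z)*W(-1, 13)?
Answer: -8916/29 ≈ -307.45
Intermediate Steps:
W(N, j) = -8 + N
z = 14/87 (z = 14*(1/87) = 14/87 ≈ 0.16092)
(34 + z)*W(-1, 13) = (34 + 14/87)*(-8 - 1) = (2972/87)*(-9) = -8916/29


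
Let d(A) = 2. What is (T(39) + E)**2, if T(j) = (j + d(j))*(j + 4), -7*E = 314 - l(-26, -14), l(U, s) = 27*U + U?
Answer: 127667401/49 ≈ 2.6055e+6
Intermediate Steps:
l(U, s) = 28*U
E = -1042/7 (E = -(314 - 28*(-26))/7 = -(314 - 1*(-728))/7 = -(314 + 728)/7 = -1/7*1042 = -1042/7 ≈ -148.86)
T(j) = (2 + j)*(4 + j) (T(j) = (j + 2)*(j + 4) = (2 + j)*(4 + j))
(T(39) + E)**2 = ((8 + 39**2 + 6*39) - 1042/7)**2 = ((8 + 1521 + 234) - 1042/7)**2 = (1763 - 1042/7)**2 = (11299/7)**2 = 127667401/49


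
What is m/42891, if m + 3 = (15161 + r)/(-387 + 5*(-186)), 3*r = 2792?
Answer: -60128/169462341 ≈ -0.00035482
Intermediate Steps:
r = 2792/3 (r = (⅓)*2792 = 2792/3 ≈ 930.67)
m = -60128/3951 (m = -3 + (15161 + 2792/3)/(-387 + 5*(-186)) = -3 + 48275/(3*(-387 - 930)) = -3 + (48275/3)/(-1317) = -3 + (48275/3)*(-1/1317) = -3 - 48275/3951 = -60128/3951 ≈ -15.218)
m/42891 = -60128/3951/42891 = -60128/3951*1/42891 = -60128/169462341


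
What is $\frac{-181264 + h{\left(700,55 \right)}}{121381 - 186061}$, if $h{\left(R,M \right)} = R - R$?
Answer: $\frac{22658}{8085} \approx 2.8025$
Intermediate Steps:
$h{\left(R,M \right)} = 0$
$\frac{-181264 + h{\left(700,55 \right)}}{121381 - 186061} = \frac{-181264 + 0}{121381 - 186061} = - \frac{181264}{-64680} = \left(-181264\right) \left(- \frac{1}{64680}\right) = \frac{22658}{8085}$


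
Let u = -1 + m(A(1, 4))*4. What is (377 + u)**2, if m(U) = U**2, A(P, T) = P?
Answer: 144400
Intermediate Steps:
u = 3 (u = -1 + 1**2*4 = -1 + 1*4 = -1 + 4 = 3)
(377 + u)**2 = (377 + 3)**2 = 380**2 = 144400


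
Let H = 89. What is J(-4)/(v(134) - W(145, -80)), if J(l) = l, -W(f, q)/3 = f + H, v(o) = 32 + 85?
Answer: -4/819 ≈ -0.0048840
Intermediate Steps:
v(o) = 117
W(f, q) = -267 - 3*f (W(f, q) = -3*(f + 89) = -3*(89 + f) = -267 - 3*f)
J(-4)/(v(134) - W(145, -80)) = -4/(117 - (-267 - 3*145)) = -4/(117 - (-267 - 435)) = -4/(117 - 1*(-702)) = -4/(117 + 702) = -4/819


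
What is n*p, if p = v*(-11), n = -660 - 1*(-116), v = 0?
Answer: 0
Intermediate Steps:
n = -544 (n = -660 + 116 = -544)
p = 0 (p = 0*(-11) = 0)
n*p = -544*0 = 0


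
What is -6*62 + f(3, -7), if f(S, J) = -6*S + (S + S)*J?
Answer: -432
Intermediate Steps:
f(S, J) = -6*S + 2*J*S (f(S, J) = -6*S + (2*S)*J = -6*S + 2*J*S)
-6*62 + f(3, -7) = -6*62 + 2*3*(-3 - 7) = -372 + 2*3*(-10) = -372 - 60 = -432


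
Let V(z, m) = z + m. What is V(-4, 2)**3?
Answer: -8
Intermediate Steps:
V(z, m) = m + z
V(-4, 2)**3 = (2 - 4)**3 = (-2)**3 = -8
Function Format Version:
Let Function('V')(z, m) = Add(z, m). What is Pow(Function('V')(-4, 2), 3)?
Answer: -8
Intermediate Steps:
Function('V')(z, m) = Add(m, z)
Pow(Function('V')(-4, 2), 3) = Pow(Add(2, -4), 3) = Pow(-2, 3) = -8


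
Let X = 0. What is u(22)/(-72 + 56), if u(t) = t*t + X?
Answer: -121/4 ≈ -30.250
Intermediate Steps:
u(t) = t² (u(t) = t*t + 0 = t² + 0 = t²)
u(22)/(-72 + 56) = 22²/(-72 + 56) = 484/(-16) = 484*(-1/16) = -121/4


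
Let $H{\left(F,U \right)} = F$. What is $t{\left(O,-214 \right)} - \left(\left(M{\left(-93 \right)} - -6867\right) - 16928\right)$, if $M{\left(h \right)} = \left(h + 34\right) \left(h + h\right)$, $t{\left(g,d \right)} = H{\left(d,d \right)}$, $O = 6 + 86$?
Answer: $-1127$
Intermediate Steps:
$O = 92$
$t{\left(g,d \right)} = d$
$M{\left(h \right)} = 2 h \left(34 + h\right)$ ($M{\left(h \right)} = \left(34 + h\right) 2 h = 2 h \left(34 + h\right)$)
$t{\left(O,-214 \right)} - \left(\left(M{\left(-93 \right)} - -6867\right) - 16928\right) = -214 - \left(\left(2 \left(-93\right) \left(34 - 93\right) - -6867\right) - 16928\right) = -214 - \left(\left(2 \left(-93\right) \left(-59\right) + 6867\right) - 16928\right) = -214 - \left(\left(10974 + 6867\right) - 16928\right) = -214 - \left(17841 - 16928\right) = -214 - 913 = -1127$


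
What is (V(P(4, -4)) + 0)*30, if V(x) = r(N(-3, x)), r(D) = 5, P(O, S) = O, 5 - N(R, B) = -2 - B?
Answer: 150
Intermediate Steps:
N(R, B) = 7 + B (N(R, B) = 5 - (-2 - B) = 5 + (2 + B) = 7 + B)
V(x) = 5
(V(P(4, -4)) + 0)*30 = (5 + 0)*30 = 5*30 = 150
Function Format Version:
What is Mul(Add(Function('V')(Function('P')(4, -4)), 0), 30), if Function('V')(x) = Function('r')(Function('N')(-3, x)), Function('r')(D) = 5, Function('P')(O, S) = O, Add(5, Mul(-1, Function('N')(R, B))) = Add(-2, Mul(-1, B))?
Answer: 150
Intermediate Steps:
Function('N')(R, B) = Add(7, B) (Function('N')(R, B) = Add(5, Mul(-1, Add(-2, Mul(-1, B)))) = Add(5, Add(2, B)) = Add(7, B))
Function('V')(x) = 5
Mul(Add(Function('V')(Function('P')(4, -4)), 0), 30) = Mul(Add(5, 0), 30) = Mul(5, 30) = 150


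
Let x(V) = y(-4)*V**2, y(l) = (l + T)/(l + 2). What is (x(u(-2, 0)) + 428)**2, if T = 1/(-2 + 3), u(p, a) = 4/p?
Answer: 188356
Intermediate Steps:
T = 1 (T = 1/1 = 1)
y(l) = (1 + l)/(2 + l) (y(l) = (l + 1)/(l + 2) = (1 + l)/(2 + l))
x(V) = 3*V**2/2 (x(V) = ((1 - 4)/(2 - 4))*V**2 = (-3/(-2))*V**2 = (-1/2*(-3))*V**2 = 3*V**2/2)
(x(u(-2, 0)) + 428)**2 = (3*(4/(-2))**2/2 + 428)**2 = (3*(4*(-1/2))**2/2 + 428)**2 = ((3/2)*(-2)**2 + 428)**2 = ((3/2)*4 + 428)**2 = (6 + 428)**2 = 434**2 = 188356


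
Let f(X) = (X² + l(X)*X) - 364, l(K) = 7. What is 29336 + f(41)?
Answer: 30940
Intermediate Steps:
f(X) = -364 + X² + 7*X (f(X) = (X² + 7*X) - 364 = -364 + X² + 7*X)
29336 + f(41) = 29336 + (-364 + 41² + 7*41) = 29336 + (-364 + 1681 + 287) = 29336 + 1604 = 30940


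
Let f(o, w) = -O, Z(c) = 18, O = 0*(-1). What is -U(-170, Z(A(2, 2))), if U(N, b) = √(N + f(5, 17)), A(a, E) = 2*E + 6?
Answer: -I*√170 ≈ -13.038*I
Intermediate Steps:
A(a, E) = 6 + 2*E
O = 0
f(o, w) = 0 (f(o, w) = -1*0 = 0)
U(N, b) = √N (U(N, b) = √(N + 0) = √N)
-U(-170, Z(A(2, 2))) = -√(-170) = -I*√170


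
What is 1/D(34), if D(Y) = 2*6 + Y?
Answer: 1/46 ≈ 0.021739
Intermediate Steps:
D(Y) = 12 + Y
1/D(34) = 1/(12 + 34) = 1/46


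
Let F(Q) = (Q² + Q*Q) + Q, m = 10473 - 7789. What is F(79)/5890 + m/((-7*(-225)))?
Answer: 7118467/1855350 ≈ 3.8367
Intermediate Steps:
m = 2684
F(Q) = Q + 2*Q² (F(Q) = (Q² + Q²) + Q = 2*Q² + Q = Q + 2*Q²)
F(79)/5890 + m/((-7*(-225))) = (79*(1 + 2*79))/5890 + 2684/((-7*(-225))) = (79*(1 + 158))*(1/5890) + 2684/1575 = (79*159)*(1/5890) + 2684*(1/1575) = 12561*(1/5890) + 2684/1575 = 12561/5890 + 2684/1575 = 7118467/1855350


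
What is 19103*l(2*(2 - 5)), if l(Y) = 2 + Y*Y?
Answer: 725914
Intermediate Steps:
l(Y) = 2 + Y²
19103*l(2*(2 - 5)) = 19103*(2 + (2*(2 - 5))²) = 19103*(2 + (2*(-3))²) = 19103*(2 + (-6)²) = 19103*(2 + 36) = 19103*38 = 725914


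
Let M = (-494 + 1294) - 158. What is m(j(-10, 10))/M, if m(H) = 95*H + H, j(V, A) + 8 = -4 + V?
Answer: -352/107 ≈ -3.2897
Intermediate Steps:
j(V, A) = -12 + V (j(V, A) = -8 + (-4 + V) = -12 + V)
M = 642 (M = 800 - 158 = 642)
m(H) = 96*H
m(j(-10, 10))/M = (96*(-12 - 10))/642 = (96*(-22))*(1/642) = -2112*1/642 = -352/107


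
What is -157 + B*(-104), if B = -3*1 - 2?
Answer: 363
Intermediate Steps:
B = -5 (B = -3 - 2 = -5)
-157 + B*(-104) = -157 - 5*(-104) = -157 + 520 = 363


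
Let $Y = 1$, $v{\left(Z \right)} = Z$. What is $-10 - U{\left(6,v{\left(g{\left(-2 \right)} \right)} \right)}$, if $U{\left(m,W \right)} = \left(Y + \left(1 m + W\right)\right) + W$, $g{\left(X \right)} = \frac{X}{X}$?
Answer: $-19$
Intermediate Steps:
$g{\left(X \right)} = 1$
$U{\left(m,W \right)} = 1 + m + 2 W$ ($U{\left(m,W \right)} = \left(1 + \left(1 m + W\right)\right) + W = \left(1 + \left(m + W\right)\right) + W = \left(1 + \left(W + m\right)\right) + W = \left(1 + W + m\right) + W = 1 + m + 2 W$)
$-10 - U{\left(6,v{\left(g{\left(-2 \right)} \right)} \right)} = -10 - \left(1 + 6 + 2 \cdot 1\right) = -10 - \left(1 + 6 + 2\right) = -10 - 9 = -19$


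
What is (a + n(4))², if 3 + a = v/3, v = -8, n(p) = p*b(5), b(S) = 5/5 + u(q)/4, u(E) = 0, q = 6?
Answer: 25/9 ≈ 2.7778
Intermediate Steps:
b(S) = 1 (b(S) = 5/5 + 0/4 = 5*(⅕) + 0*(¼) = 1 + 0 = 1)
n(p) = p (n(p) = p*1 = p)
a = -17/3 (a = -3 - 8/3 = -17/3 ≈ -5.6667)
(a + n(4))² = (-17/3 + 4)² = (-5/3)² = 25/9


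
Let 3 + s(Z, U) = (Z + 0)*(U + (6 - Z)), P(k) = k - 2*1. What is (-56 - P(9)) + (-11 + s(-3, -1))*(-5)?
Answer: 127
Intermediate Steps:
P(k) = -2 + k (P(k) = k - 2 = -2 + k)
s(Z, U) = -3 + Z*(6 + U - Z) (s(Z, U) = -3 + (Z + 0)*(U + (6 - Z)) = -3 + Z*(6 + U - Z))
(-56 - P(9)) + (-11 + s(-3, -1))*(-5) = (-56 - (-2 + 9)) + (-11 + (-3 - 1*(-3)² + 6*(-3) - 1*(-3)))*(-5) = (-56 - 1*7) + (-11 + (-3 - 1*9 - 18 + 3))*(-5) = (-56 - 7) + (-11 + (-3 - 9 - 18 + 3))*(-5) = -63 + (-11 - 27)*(-5) = -63 - 38*(-5) = -63 + 190 = 127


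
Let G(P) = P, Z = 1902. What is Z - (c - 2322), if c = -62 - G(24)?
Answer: 4310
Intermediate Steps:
c = -86 (c = -62 - 1*24 = -62 - 24 = -86)
Z - (c - 2322) = 1902 - (-86 - 2322) = 1902 - 1*(-2408) = 1902 + 2408 = 4310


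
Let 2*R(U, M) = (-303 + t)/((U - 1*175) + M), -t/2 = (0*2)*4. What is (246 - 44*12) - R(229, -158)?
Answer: -58959/208 ≈ -283.46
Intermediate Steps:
t = 0 (t = -2*0*2*4 = -0*4 = -2*0 = 0)
R(U, M) = -303/(2*(-175 + M + U)) (R(U, M) = ((-303 + 0)/((U - 1*175) + M))/2 = (-303/((U - 175) + M))/2 = (-303/((-175 + U) + M))/2 = (-303/(-175 + M + U))/2 = -303/(2*(-175 + M + U)))
(246 - 44*12) - R(229, -158) = (246 - 44*12) - (-303)/(-350 + 2*(-158) + 2*229) = (246 - 528) - (-303)/(-350 - 316 + 458) = -282 - (-303)/(-208) = -282 - (-303)*(-1)/208 = -282 - 1*303/208 = -282 - 303/208 = -58959/208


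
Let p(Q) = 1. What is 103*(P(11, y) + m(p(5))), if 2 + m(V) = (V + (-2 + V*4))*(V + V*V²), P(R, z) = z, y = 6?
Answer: 1030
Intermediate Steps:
m(V) = -2 + (-2 + 5*V)*(V + V³) (m(V) = -2 + (V + (-2 + V*4))*(V + V*V²) = -2 + (V + (-2 + 4*V))*(V + V³) = -2 + (-2 + 5*V)*(V + V³))
103*(P(11, y) + m(p(5))) = 103*(6 + (-2 - 2*1 - 2*1³ + 5*1² + 5*1⁴)) = 103*(6 + (-2 - 2 - 2*1 + 5*1 + 5*1)) = 103*(6 + (-2 - 2 - 2 + 5 + 5)) = 103*(6 + 4) = 103*10 = 1030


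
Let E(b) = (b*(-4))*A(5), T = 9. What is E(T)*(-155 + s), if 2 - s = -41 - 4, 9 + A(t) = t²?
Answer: 62208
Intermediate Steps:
A(t) = -9 + t²
E(b) = -64*b (E(b) = (b*(-4))*(-9 + 5²) = (-4*b)*(-9 + 25) = -4*b*16 = -64*b)
s = 47 (s = 2 - (-41 - 4) = 2 - 1*(-45) = 2 + 45 = 47)
E(T)*(-155 + s) = (-64*9)*(-155 + 47) = -576*(-108) = 62208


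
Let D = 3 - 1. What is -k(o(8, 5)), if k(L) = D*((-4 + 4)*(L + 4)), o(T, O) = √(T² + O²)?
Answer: 0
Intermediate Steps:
o(T, O) = √(O² + T²)
D = 2
k(L) = 0 (k(L) = 2*((-4 + 4)*(L + 4)) = 2*(0*(4 + L)) = 2*0 = 0)
-k(o(8, 5)) = -1*0 = 0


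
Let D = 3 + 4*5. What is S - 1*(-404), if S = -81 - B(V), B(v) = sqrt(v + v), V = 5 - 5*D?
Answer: 323 - 2*I*sqrt(55) ≈ 323.0 - 14.832*I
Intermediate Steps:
D = 23 (D = 3 + 20 = 23)
V = -110 (V = 5 - 5*23 = 5 - 115 = -110)
B(v) = sqrt(2)*sqrt(v) (B(v) = sqrt(2*v) = sqrt(2)*sqrt(v))
S = -81 - 2*I*sqrt(55) (S = -81 - sqrt(2)*sqrt(-110) = -81 - sqrt(2)*I*sqrt(110) = -81 - 2*I*sqrt(55) ≈ -81.0 - 14.832*I)
S - 1*(-404) = (-81 - 2*I*sqrt(55)) - 1*(-404) = (-81 - 2*I*sqrt(55)) + 404 = 323 - 2*I*sqrt(55)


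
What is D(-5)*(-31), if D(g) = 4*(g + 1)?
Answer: 496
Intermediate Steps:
D(g) = 4 + 4*g (D(g) = 4*(1 + g) = 4 + 4*g)
D(-5)*(-31) = (4 + 4*(-5))*(-31) = (4 - 20)*(-31) = -16*(-31) = 496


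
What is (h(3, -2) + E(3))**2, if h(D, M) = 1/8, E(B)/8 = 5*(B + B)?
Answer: 3690241/64 ≈ 57660.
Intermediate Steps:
E(B) = 80*B (E(B) = 8*(5*(B + B)) = 8*(5*(2*B)) = 8*(10*B) = 80*B)
h(D, M) = 1/8
(h(3, -2) + E(3))**2 = (1/8 + 80*3)**2 = (1/8 + 240)**2 = (1921/8)**2 = 3690241/64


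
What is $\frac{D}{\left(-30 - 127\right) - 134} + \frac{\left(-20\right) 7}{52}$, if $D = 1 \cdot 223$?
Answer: $- \frac{13084}{3783} \approx -3.4586$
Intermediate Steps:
$D = 223$
$\frac{D}{\left(-30 - 127\right) - 134} + \frac{\left(-20\right) 7}{52} = \frac{223}{\left(-30 - 127\right) - 134} + \frac{\left(-20\right) 7}{52} = \frac{223}{-157 - 134} - \frac{35}{13} = \frac{223}{-291} - \frac{35}{13} = 223 \left(- \frac{1}{291}\right) - \frac{35}{13} = - \frac{223}{291} - \frac{35}{13} = - \frac{13084}{3783}$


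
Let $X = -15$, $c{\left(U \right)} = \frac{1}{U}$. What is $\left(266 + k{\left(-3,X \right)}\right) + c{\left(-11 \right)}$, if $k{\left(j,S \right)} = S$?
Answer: $\frac{2760}{11} \approx 250.91$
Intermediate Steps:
$\left(266 + k{\left(-3,X \right)}\right) + c{\left(-11 \right)} = \left(266 - 15\right) + \frac{1}{-11} = 251 - \frac{1}{11} = \frac{2760}{11}$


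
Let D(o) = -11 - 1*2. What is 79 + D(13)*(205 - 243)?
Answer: 573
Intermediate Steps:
D(o) = -13 (D(o) = -11 - 2 = -13)
79 + D(13)*(205 - 243) = 79 - 13*(205 - 243) = 79 - 13*(-38) = 79 + 494 = 573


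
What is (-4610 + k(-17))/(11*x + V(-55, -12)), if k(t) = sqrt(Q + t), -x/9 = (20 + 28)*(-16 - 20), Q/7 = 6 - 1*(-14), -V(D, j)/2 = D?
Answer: -2305/85591 + sqrt(123)/171182 ≈ -0.026866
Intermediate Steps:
V(D, j) = -2*D
Q = 140 (Q = 7*(6 - 1*(-14)) = 7*(6 + 14) = 7*20 = 140)
x = 15552 (x = -9*(20 + 28)*(-16 - 20) = -432*(-36) = -9*(-1728) = 15552)
k(t) = sqrt(140 + t)
(-4610 + k(-17))/(11*x + V(-55, -12)) = (-4610 + sqrt(140 - 17))/(11*15552 - 2*(-55)) = (-4610 + sqrt(123))/(171072 + 110) = (-4610 + sqrt(123))/171182 = (-4610 + sqrt(123))*(1/171182) = -2305/85591 + sqrt(123)/171182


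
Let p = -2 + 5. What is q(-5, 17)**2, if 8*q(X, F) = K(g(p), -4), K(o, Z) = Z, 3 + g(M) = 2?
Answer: 1/4 ≈ 0.25000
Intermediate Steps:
p = 3
g(M) = -1 (g(M) = -3 + 2 = -1)
q(X, F) = -1/2 (q(X, F) = (1/8)*(-4) = -1/2)
q(-5, 17)**2 = (-1/2)**2 = 1/4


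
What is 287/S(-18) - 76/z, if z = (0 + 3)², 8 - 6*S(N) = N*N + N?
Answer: -19073/1341 ≈ -14.223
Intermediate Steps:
S(N) = 4/3 - N/6 - N²/6 (S(N) = 4/3 - (N*N + N)/6 = 4/3 - (N² + N)/6 = 4/3 - (N + N²)/6 = 4/3 + (-N/6 - N²/6) = 4/3 - N/6 - N²/6)
z = 9 (z = 3² = 9)
287/S(-18) - 76/z = 287/(4/3 - ⅙*(-18) - ⅙*(-18)²) - 76/9 = 287/(4/3 + 3 - ⅙*324) - 76*⅑ = 287/(4/3 + 3 - 54) - 76/9 = 287/(-149/3) - 76/9 = 287*(-3/149) - 76/9 = -861/149 - 76/9 = -19073/1341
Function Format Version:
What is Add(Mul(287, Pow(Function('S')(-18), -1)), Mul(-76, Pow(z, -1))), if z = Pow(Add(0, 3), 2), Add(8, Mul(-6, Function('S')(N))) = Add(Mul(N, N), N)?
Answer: Rational(-19073, 1341) ≈ -14.223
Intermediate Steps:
Function('S')(N) = Add(Rational(4, 3), Mul(Rational(-1, 6), N), Mul(Rational(-1, 6), Pow(N, 2))) (Function('S')(N) = Add(Rational(4, 3), Mul(Rational(-1, 6), Add(Mul(N, N), N))) = Add(Rational(4, 3), Mul(Rational(-1, 6), Add(Pow(N, 2), N))) = Add(Rational(4, 3), Mul(Rational(-1, 6), Add(N, Pow(N, 2)))) = Add(Rational(4, 3), Add(Mul(Rational(-1, 6), N), Mul(Rational(-1, 6), Pow(N, 2)))) = Add(Rational(4, 3), Mul(Rational(-1, 6), N), Mul(Rational(-1, 6), Pow(N, 2))))
z = 9 (z = Pow(3, 2) = 9)
Add(Mul(287, Pow(Function('S')(-18), -1)), Mul(-76, Pow(z, -1))) = Add(Mul(287, Pow(Add(Rational(4, 3), Mul(Rational(-1, 6), -18), Mul(Rational(-1, 6), Pow(-18, 2))), -1)), Mul(-76, Pow(9, -1))) = Add(Mul(287, Pow(Add(Rational(4, 3), 3, Mul(Rational(-1, 6), 324)), -1)), Mul(-76, Rational(1, 9))) = Add(Mul(287, Pow(Add(Rational(4, 3), 3, -54), -1)), Rational(-76, 9)) = Add(Mul(287, Pow(Rational(-149, 3), -1)), Rational(-76, 9)) = Add(Mul(287, Rational(-3, 149)), Rational(-76, 9)) = Add(Rational(-861, 149), Rational(-76, 9)) = Rational(-19073, 1341)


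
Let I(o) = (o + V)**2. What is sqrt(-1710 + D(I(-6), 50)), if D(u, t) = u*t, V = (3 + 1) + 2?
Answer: 3*I*sqrt(190) ≈ 41.352*I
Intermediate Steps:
V = 6 (V = 4 + 2 = 6)
I(o) = (6 + o)**2 (I(o) = (o + 6)**2 = (6 + o)**2)
D(u, t) = t*u
sqrt(-1710 + D(I(-6), 50)) = sqrt(-1710 + 50*(6 - 6)**2) = sqrt(-1710 + 50*0**2) = sqrt(-1710 + 50*0) = sqrt(-1710 + 0) = sqrt(-1710) = 3*I*sqrt(190)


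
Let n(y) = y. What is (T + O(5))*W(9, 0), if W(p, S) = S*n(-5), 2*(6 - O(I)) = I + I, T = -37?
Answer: 0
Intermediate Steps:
O(I) = 6 - I (O(I) = 6 - (I + I)/2 = 6 - I)
W(p, S) = -5*S (W(p, S) = S*(-5) = -5*S)
(T + O(5))*W(9, 0) = (-37 + (6 - 1*5))*(-5*0) = (-37 + (6 - 5))*0 = (-37 + 1)*0 = -36*0 = 0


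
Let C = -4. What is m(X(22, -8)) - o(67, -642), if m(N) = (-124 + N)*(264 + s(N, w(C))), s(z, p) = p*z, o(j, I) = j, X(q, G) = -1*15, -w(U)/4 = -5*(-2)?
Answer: -120163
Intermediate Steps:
w(U) = -40 (w(U) = -(-20)*(-2) = -4*10 = -40)
X(q, G) = -15
m(N) = (-124 + N)*(264 - 40*N)
m(X(22, -8)) - o(67, -642) = (-32736 - 40*(-15)² + 5224*(-15)) - 1*67 = (-32736 - 40*225 - 78360) - 67 = (-32736 - 9000 - 78360) - 67 = -120096 - 67 = -120163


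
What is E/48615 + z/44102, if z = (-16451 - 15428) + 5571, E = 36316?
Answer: 23046058/153144195 ≈ 0.15049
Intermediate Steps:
z = -26308 (z = -31879 + 5571 = -26308)
E/48615 + z/44102 = 36316/48615 - 26308/44102 = 36316*(1/48615) - 26308*1/44102 = 5188/6945 - 13154/22051 = 23046058/153144195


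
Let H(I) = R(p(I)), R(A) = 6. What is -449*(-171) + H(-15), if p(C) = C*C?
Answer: 76785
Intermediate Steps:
p(C) = C**2
H(I) = 6
-449*(-171) + H(-15) = -449*(-171) + 6 = 76779 + 6 = 76785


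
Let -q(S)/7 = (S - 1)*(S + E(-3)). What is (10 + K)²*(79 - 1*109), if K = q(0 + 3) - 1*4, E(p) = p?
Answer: -1080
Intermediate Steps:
q(S) = -7*(-1 + S)*(-3 + S) (q(S) = -7*(S - 1)*(S - 3) = -7*(-1 + S)*(-3 + S))
K = -4 (K = (-21 - 7*(0 + 3)² + 28*(0 + 3)) - 1*4 = (-21 - 7*3² + 28*3) - 4 = (-21 - 7*9 + 84) - 4 = (-21 - 63 + 84) - 4 = 0 - 4 = -4)
(10 + K)²*(79 - 1*109) = (10 - 4)²*(79 - 1*109) = 6²*(79 - 109) = 36*(-30) = -1080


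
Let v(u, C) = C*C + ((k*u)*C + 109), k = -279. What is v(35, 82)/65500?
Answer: -793897/65500 ≈ -12.121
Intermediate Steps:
v(u, C) = 109 + C**2 - 279*C*u (v(u, C) = C*C + ((-279*u)*C + 109) = C**2 + (-279*C*u + 109) = C**2 + (109 - 279*C*u) = 109 + C**2 - 279*C*u)
v(35, 82)/65500 = (109 + 82**2 - 279*82*35)/65500 = (109 + 6724 - 800730)*(1/65500) = -793897*1/65500 = -793897/65500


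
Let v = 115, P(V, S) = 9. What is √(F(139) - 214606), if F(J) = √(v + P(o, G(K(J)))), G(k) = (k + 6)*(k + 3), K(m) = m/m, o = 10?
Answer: √(-214606 + 2*√31) ≈ 463.24*I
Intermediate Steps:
K(m) = 1
G(k) = (3 + k)*(6 + k) (G(k) = (6 + k)*(3 + k) = (3 + k)*(6 + k))
F(J) = 2*√31 (F(J) = √(115 + 9) = √124 = 2*√31)
√(F(139) - 214606) = √(2*√31 - 214606) = √(-214606 + 2*√31)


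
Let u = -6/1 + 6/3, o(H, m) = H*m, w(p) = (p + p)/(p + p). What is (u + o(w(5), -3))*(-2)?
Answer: 14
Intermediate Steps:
w(p) = 1 (w(p) = (2*p)/((2*p)) = (2*p)*(1/(2*p)) = 1)
u = -4 (u = -6*1 + 6*(1/3) = -6 + 2 = -4)
(u + o(w(5), -3))*(-2) = (-4 + 1*(-3))*(-2) = (-4 - 3)*(-2) = -7*(-2) = 14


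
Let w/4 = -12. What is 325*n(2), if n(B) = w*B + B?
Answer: -30550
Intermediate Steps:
w = -48 (w = 4*(-12) = -48)
n(B) = -47*B (n(B) = -48*B + B = -47*B)
325*n(2) = 325*(-47*2) = 325*(-94) = -30550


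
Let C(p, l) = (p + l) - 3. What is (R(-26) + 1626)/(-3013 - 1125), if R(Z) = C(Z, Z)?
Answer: -1571/4138 ≈ -0.37965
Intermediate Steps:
C(p, l) = -3 + l + p (C(p, l) = (l + p) - 3 = -3 + l + p)
R(Z) = -3 + 2*Z (R(Z) = -3 + Z + Z = -3 + 2*Z)
(R(-26) + 1626)/(-3013 - 1125) = ((-3 + 2*(-26)) + 1626)/(-3013 - 1125) = ((-3 - 52) + 1626)/(-4138) = (-55 + 1626)*(-1/4138) = 1571*(-1/4138) = -1571/4138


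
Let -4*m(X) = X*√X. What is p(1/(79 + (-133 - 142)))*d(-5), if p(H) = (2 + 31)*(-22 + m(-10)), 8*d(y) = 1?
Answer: -363/4 + 165*I*√10/16 ≈ -90.75 + 32.611*I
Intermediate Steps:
d(y) = ⅛ (d(y) = (⅛)*1 = ⅛)
m(X) = -X^(3/2)/4 (m(X) = -X*√X/4 = -X^(3/2)/4)
p(H) = -726 + 165*I*√10/2 (p(H) = (2 + 31)*(-22 - (-5)*I*√10/2) = 33*(-22 - (-5)*I*√10/2) = 33*(-22 + 5*I*√10/2) = -726 + 165*I*√10/2)
p(1/(79 + (-133 - 142)))*d(-5) = (-726 + 165*I*√10/2)*(⅛) = -363/4 + 165*I*√10/16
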